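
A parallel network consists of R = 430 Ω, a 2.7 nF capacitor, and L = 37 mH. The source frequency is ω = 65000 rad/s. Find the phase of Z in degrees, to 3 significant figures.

X_L = ωL = 2400 Ω
X_C = 1/(ωC) = 5700 Ω
Parallel: admittances add. Y = 1/R + 1/(jωL) + jωC
Y = (0.00233 − j0.000240) S
|Y| = 0.00234 S → |Z| = 1/|Y| = 428 Ω, ∠Z = −∠Y = 5.90°

5.90°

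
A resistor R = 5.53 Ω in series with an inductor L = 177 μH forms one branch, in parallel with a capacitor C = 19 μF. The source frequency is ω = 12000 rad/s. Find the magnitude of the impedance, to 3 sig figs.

X_L = ωL = 2.12 Ω
X_C = 1/(ωC) = 4.39 Ω
Branch 1 (R+jX_L): Z₁ = 5.53 + j2.12 Ω, |Z₁| = 5.92 Ω
Branch 2 (−jX_C): Z₂ = −j4.39 Ω
Parallel: Z = Z₁Z₂/(Z₁+Z₂), |Z| = 4.35 Ω, ∠Z = -46.7°

4.35 Ω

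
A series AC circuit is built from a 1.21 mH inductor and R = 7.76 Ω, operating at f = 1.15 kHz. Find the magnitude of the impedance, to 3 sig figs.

ω = 2πf = 7226 rad/s
X_L = ωL = 8.74 Ω
Z = 7.76 + j8.74 Ω
|Z| = √(7.76² + 8.74²) = 11.7 Ω

11.7 Ω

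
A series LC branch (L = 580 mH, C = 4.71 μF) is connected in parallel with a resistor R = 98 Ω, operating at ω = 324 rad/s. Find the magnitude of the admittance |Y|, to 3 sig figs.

X_L = ωL = 188 Ω
X_C = 1/(ωC) = 655 Ω
Branch 1: Z₁ = R = 98.0 Ω
Branch 2 (series LC): Z₂ = j(X_L − X_C) = −j467 Ω
Parallel: Z = Z₁Z₂/(Z₁+Z₂), |Z| = 95.9 Ω, ∠Z = -11.8°
|Y| = 1/|Z| = 10.4 mS

10.4 mS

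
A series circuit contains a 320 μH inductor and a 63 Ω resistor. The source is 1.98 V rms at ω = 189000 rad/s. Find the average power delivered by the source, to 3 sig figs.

X_L = ωL = 60.5 Ω
Z = 63.0 + j60.5 Ω
|Z| = √(63.0² + 60.5²) = 87.3 Ω
∠Z = arctan(60.5/63.0) = 43.8°
I = V/|Z| = 22.7 mA
P = VI cos φ = 1.98 × 0.0227 × cos(43.8°) = 32.4 mW

32.4 mW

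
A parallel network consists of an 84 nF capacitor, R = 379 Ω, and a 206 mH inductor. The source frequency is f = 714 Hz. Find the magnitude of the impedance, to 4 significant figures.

366.1 Ω

ω = 2πf = 4486 rad/s
X_L = ωL = 924.2 Ω
X_C = 1/(ωC) = 2654 Ω
Parallel: admittances add. Y = 1/R + 1/(jωL) + jωC
Y = (0.002639 − j0.0007052) S
|Y| = 0.002731 S → |Z| = 1/|Y| = 366.1 Ω, ∠Z = −∠Y = 14.96°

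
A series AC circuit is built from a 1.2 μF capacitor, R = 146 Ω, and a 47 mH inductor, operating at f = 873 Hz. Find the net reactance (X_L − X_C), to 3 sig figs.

ω = 2πf = 5485 rad/s
X_L = ωL = 258 Ω
X_C = 1/(ωC) = 152 Ω
X = 258 − 152 = 106 Ω

106 Ω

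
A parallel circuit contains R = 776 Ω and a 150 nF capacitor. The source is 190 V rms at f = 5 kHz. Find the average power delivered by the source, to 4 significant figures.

46.52 W

ω = 2πf = 31420 rad/s
X_C = 1/(ωC) = 212.2 Ω
Parallel: admittances add. Y = 1/R + jωC
Y = (0.001289 + j0.004712) S
|Y| = 0.004885 S → |Z| = 1/|Y| = 204.7 Ω, ∠Z = −∠Y = -74.71°
I = V/|Z| = 928.2 mA
P = VI cos φ = 190 × 0.9282 × cos(-74.71°) = 46.52 W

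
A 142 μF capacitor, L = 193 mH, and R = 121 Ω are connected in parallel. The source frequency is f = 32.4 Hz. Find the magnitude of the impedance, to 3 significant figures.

112 Ω

ω = 2πf = 203.6 rad/s
X_L = ωL = 39.3 Ω
X_C = 1/(ωC) = 34.6 Ω
Parallel: admittances add. Y = 1/R + 1/(jωL) + jωC
Y = (0.00826 + j0.00346) S
|Y| = 0.00896 S → |Z| = 1/|Y| = 112 Ω, ∠Z = −∠Y = -22.7°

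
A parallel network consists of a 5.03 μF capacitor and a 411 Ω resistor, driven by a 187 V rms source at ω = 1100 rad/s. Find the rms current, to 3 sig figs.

X_C = 1/(ωC) = 181 Ω
Parallel: admittances add. Y = 1/R + jωC
Y = (0.00243 + j0.00553) S
|Y| = 0.00604 S → |Z| = 1/|Y| = 165 Ω, ∠Z = −∠Y = -66.3°
I = V/|Z| = 187/165 = 1.13 A

1.13 A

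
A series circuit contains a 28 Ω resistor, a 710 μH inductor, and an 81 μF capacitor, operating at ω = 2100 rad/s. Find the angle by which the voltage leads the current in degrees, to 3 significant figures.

X_L = ωL = 1.49 Ω
X_C = 1/(ωC) = 5.88 Ω
Net reactance X = X_L − X_C = -4.39 Ω
Z = 28.0 − j4.39 Ω
|Z| = √(28.0² + 4.39²) = 28.3 Ω
∠Z = arctan(-4.39/28.0) = -8.91°

-8.91°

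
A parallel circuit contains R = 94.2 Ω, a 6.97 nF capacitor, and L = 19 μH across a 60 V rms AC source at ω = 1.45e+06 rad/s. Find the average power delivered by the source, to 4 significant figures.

38.22 W

X_L = ωL = 27.55 Ω
X_C = 1/(ωC) = 98.95 Ω
Parallel: admittances add. Y = 1/R + 1/(jωL) + jωC
Y = (0.01062 − j0.02619) S
|Y| = 0.02826 S → |Z| = 1/|Y| = 35.38 Ω, ∠Z = −∠Y = 67.94°
I = V/|Z| = 1.696 A
P = VI cos φ = 60 × 1.696 × cos(67.94°) = 38.22 W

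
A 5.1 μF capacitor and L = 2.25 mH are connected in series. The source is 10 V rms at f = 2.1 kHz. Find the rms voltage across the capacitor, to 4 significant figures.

ω = 2πf = 13190 rad/s
X_L = ωL = 29.69 Ω
X_C = 1/(ωC) = 14.86 Ω
Net reactance X = X_L − X_C = 14.83 Ω
Z = j14.83 Ω
|Z| = √(0² + 14.83²) = 14.83 Ω
I = V/|Z| = 674.4 mA
V_C = I·|Z_C| = 0.6744 × 14.86 = 10.02 V

10.02 V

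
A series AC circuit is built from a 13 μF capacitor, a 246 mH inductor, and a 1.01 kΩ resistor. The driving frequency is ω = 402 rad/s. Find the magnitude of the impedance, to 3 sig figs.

1010 Ω

X_L = ωL = 98.9 Ω
X_C = 1/(ωC) = 191 Ω
Net reactance X = X_L − X_C = -92.5 Ω
Z = 1010 − j92.5 Ω
|Z| = √(1010² + 92.5²) = 1010 Ω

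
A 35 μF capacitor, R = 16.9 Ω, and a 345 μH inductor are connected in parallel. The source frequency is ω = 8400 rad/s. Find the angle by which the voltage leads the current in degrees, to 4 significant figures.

X_L = ωL = 2.898 Ω
X_C = 1/(ωC) = 3.401 Ω
Parallel: admittances add. Y = 1/R + 1/(jωL) + jωC
Y = (0.05917 − j0.05107) S
|Y| = 0.07816 S → |Z| = 1/|Y| = 12.79 Ω, ∠Z = −∠Y = 40.79°

40.79°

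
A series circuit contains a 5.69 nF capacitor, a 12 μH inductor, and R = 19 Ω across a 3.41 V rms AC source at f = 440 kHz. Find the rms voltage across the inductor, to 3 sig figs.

3.16 V

ω = 2πf = 2.765e+06 rad/s
X_L = ωL = 33.2 Ω
X_C = 1/(ωC) = 63.6 Ω
Net reactance X = X_L − X_C = -30.4 Ω
Z = 19.0 − j30.4 Ω
|Z| = √(19.0² + 30.4²) = 35.8 Ω
I = V/|Z| = 95.1 mA
V_L = I·|Z_L| = 0.0951 × 33.2 = 3.16 V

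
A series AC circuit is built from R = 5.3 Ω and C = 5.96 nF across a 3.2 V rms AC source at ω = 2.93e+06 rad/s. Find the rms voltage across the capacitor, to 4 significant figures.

X_C = 1/(ωC) = 57.26 Ω
Z = 5.300 − j57.26 Ω
|Z| = √(5.300² + 57.26²) = 57.51 Ω
I = V/|Z| = 55.64 mA
V_C = I·|Z_C| = 0.05564 × 57.26 = 3.186 V

3.186 V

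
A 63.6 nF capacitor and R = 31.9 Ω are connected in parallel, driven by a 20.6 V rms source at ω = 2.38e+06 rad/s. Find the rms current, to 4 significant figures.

X_C = 1/(ωC) = 6.606 Ω
Parallel: admittances add. Y = 1/R + jωC
Y = (0.03135 + j0.1514) S
|Y| = 0.1546 S → |Z| = 1/|Y| = 6.469 Ω, ∠Z = −∠Y = -78.30°
I = V/|Z| = 20.6/6.469 = 3.184 A

3.184 A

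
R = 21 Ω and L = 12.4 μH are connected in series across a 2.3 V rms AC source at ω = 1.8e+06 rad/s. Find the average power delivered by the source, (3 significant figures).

X_L = ωL = 22.3 Ω
Z = 21.0 + j22.3 Ω
|Z| = √(21.0² + 22.3²) = 30.6 Ω
∠Z = arctan(22.3/21.0) = 46.7°
I = V/|Z| = 75.1 mA
P = VI cos φ = 2.3 × 0.0751 × cos(46.7°) = 118 mW

118 mW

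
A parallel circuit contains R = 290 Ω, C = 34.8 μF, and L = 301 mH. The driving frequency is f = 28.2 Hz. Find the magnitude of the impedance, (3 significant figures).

ω = 2πf = 177.2 rad/s
X_L = ωL = 53.3 Ω
X_C = 1/(ωC) = 162 Ω
Parallel: admittances add. Y = 1/R + 1/(jωL) + jωC
Y = (0.00345 − j0.0126) S
|Y| = 0.0130 S → |Z| = 1/|Y| = 76.6 Ω, ∠Z = −∠Y = 74.7°

76.6 Ω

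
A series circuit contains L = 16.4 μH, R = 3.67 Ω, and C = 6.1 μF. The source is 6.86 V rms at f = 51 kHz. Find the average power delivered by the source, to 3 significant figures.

ω = 2πf = 320400 rad/s
X_L = ωL = 5.26 Ω
X_C = 1/(ωC) = 0.512 Ω
Net reactance X = X_L − X_C = 4.74 Ω
Z = 3.67 + j4.74 Ω
|Z| = √(3.67² + 4.74²) = 6.00 Ω
∠Z = arctan(4.74/3.67) = 52.3°
I = V/|Z| = 1.14 A
P = VI cos φ = 6.86 × 1.14 × cos(52.3°) = 4.80 W

4.80 W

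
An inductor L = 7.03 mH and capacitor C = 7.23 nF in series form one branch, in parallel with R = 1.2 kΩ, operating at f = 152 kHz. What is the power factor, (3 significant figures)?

ω = 2πf = 955000 rad/s
X_L = ωL = 6710 Ω
X_C = 1/(ωC) = 145 Ω
Branch 1: Z₁ = R = 1200 Ω
Branch 2 (series LC): Z₂ = j(X_L − X_C) = j6570 Ω
Parallel: Z = Z₁Z₂/(Z₁+Z₂), |Z| = 1180 Ω, ∠Z = 10.4°
cos φ = cos(10.4°) = 0.984

0.984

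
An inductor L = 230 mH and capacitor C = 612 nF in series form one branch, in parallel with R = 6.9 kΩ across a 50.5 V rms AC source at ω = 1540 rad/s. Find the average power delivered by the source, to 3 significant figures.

X_L = ωL = 354 Ω
X_C = 1/(ωC) = 1060 Ω
Branch 1: Z₁ = R = 6900 Ω
Branch 2 (series LC): Z₂ = j(X_L − X_C) = −j707 Ω
Parallel: Z = Z₁Z₂/(Z₁+Z₂), |Z| = 703 Ω, ∠Z = -84.2°
I = V/|Z| = 71.8 mA
P = VI cos φ = 50.5 × 0.0718 × cos(-84.2°) = 370 mW

370 mW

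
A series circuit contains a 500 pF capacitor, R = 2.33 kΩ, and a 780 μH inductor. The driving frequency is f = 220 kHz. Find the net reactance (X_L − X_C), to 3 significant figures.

ω = 2πf = 1.382e+06 rad/s
X_L = ωL = 1080 Ω
X_C = 1/(ωC) = 1450 Ω
X = 1080 − 1450 = -369 Ω

-369 Ω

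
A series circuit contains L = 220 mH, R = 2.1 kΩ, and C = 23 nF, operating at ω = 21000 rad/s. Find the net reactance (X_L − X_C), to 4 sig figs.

2550 Ω

X_L = ωL = 4620 Ω
X_C = 1/(ωC) = 2070 Ω
X = 4620 − 2070 = 2550 Ω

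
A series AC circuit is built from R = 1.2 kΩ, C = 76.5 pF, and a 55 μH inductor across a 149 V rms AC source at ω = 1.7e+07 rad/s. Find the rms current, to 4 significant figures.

123.0 mA

X_L = ωL = 935.0 Ω
X_C = 1/(ωC) = 768.9 Ω
Net reactance X = X_L − X_C = 166.1 Ω
Z = 1200 + j166.1 Ω
|Z| = √(1200² + 166.1²) = 1211 Ω
I = V/|Z| = 149/1211 = 123.0 mA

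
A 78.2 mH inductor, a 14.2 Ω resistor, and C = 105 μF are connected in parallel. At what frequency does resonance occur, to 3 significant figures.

55.5 Hz

ω₀ = 1/√(LC) = 1/√(0.0782 × 0.000105) = 349.0 rad/s
f₀ = ω₀/(2π) = 55.5 Hz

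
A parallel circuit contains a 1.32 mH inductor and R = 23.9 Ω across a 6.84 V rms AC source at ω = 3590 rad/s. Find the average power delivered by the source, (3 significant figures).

X_L = ωL = 4.74 Ω
Parallel: admittances add. Y = 1/R + 1/(jωL)
Y = (0.0418 − j0.211) S
|Y| = 0.215 S → |Z| = 1/|Y| = 4.65 Ω, ∠Z = −∠Y = 78.8°
I = V/|Z| = 1.47 A
P = VI cos φ = 6.84 × 1.47 × cos(78.8°) = 1.96 W

1.96 W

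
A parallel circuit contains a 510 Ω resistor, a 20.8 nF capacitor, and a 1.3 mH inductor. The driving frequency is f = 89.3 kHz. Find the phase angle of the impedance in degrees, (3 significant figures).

ω = 2πf = 561100 rad/s
X_L = ωL = 729 Ω
X_C = 1/(ωC) = 85.7 Ω
Parallel: admittances add. Y = 1/R + 1/(jωL) + jωC
Y = (0.00196 + j0.0103) S
|Y| = 0.0105 S → |Z| = 1/|Y| = 95.4 Ω, ∠Z = −∠Y = -79.2°

-79.2°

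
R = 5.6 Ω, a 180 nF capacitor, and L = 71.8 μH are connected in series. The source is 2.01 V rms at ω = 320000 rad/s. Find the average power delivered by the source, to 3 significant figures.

X_L = ωL = 23.0 Ω
X_C = 1/(ωC) = 17.4 Ω
Net reactance X = X_L − X_C = 5.61 Ω
Z = 5.60 + j5.61 Ω
|Z| = √(5.60² + 5.61²) = 7.93 Ω
∠Z = arctan(5.61/5.60) = 45.1°
I = V/|Z| = 253 mA
P = VI cos φ = 2.01 × 0.253 × cos(45.1°) = 360 mW

360 mW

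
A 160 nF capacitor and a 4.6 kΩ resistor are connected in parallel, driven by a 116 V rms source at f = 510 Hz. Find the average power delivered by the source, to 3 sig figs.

2.93 W

ω = 2πf = 3204 rad/s
X_C = 1/(ωC) = 1950 Ω
Parallel: admittances add. Y = 1/R + jωC
Y = (0.000217 + j0.000513) S
|Y| = 0.000557 S → |Z| = 1/|Y| = 1800 Ω, ∠Z = −∠Y = -67.0°
I = V/|Z| = 64.6 mA
P = VI cos φ = 116 × 0.0646 × cos(-67.0°) = 2.93 W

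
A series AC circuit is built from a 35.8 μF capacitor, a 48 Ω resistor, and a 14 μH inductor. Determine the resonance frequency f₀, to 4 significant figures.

ω₀ = 1/√(LC) = 1/√(1.4e-05 × 3.58e-05) = 44670 rad/s
f₀ = ω₀/(2π) = 7.109 kHz

7.109 kHz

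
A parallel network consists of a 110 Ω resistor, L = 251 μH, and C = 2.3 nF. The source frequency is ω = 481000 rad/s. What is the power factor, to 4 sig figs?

X_L = ωL = 120.7 Ω
X_C = 1/(ωC) = 903.9 Ω
Parallel: admittances add. Y = 1/R + 1/(jωL) + jωC
Y = (0.009091 − j0.007177) S
|Y| = 0.01158 S → |Z| = 1/|Y| = 86.34 Ω, ∠Z = −∠Y = 38.29°
cos φ = cos(38.29°) = 0.7849

0.7849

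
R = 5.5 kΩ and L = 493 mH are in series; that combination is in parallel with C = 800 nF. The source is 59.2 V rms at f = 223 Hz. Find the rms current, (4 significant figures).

ω = 2πf = 1401 rad/s
X_L = ωL = 690.8 Ω
X_C = 1/(ωC) = 892.1 Ω
Branch 1 (R+jX_L): Z₁ = 5500 + j690.8 Ω, |Z₁| = 5543 Ω
Branch 2 (−jX_C): Z₂ = −j892.1 Ω
Parallel: Z = Z₁Z₂/(Z₁+Z₂), |Z| = 898.5 Ω, ∠Z = -80.74°
I = V/|Z| = 59.2/898.5 = 65.89 mA

65.89 mA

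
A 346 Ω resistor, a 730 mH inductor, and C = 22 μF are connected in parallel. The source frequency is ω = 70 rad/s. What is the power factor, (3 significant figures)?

X_L = ωL = 51.1 Ω
X_C = 1/(ωC) = 649 Ω
Parallel: admittances add. Y = 1/R + 1/(jωL) + jωC
Y = (0.00289 − j0.0180) S
|Y| = 0.0183 S → |Z| = 1/|Y| = 54.8 Ω, ∠Z = −∠Y = 80.9°
cos φ = cos(80.9°) = 0.158

0.158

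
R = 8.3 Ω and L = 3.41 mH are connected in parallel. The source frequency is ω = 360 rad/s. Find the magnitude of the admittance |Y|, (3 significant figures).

823 mS

X_L = ωL = 1.23 Ω
Parallel: admittances add. Y = 1/R + 1/(jωL)
Y = (0.120 − j0.815) S
|Y| = 0.823 S → |Z| = 1/|Y| = 1.21 Ω, ∠Z = −∠Y = 81.6°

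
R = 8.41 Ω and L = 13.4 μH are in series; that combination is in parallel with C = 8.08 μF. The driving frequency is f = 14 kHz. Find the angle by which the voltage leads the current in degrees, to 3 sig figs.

ω = 2πf = 87960 rad/s
X_L = ωL = 1.18 Ω
X_C = 1/(ωC) = 1.41 Ω
Branch 1 (R+jX_L): Z₁ = 8.41 + j1.18 Ω, |Z₁| = 8.49 Ω
Branch 2 (−jX_C): Z₂ = −j1.41 Ω
Parallel: Z = Z₁Z₂/(Z₁+Z₂), |Z| = 1.42 Ω, ∠Z = -80.5°

-80.5°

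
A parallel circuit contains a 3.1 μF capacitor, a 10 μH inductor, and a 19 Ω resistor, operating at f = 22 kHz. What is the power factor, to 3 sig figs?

ω = 2πf = 138200 rad/s
X_L = ωL = 1.38 Ω
X_C = 1/(ωC) = 2.33 Ω
Parallel: admittances add. Y = 1/R + 1/(jωL) + jωC
Y = (0.0526 − j0.295) S
|Y| = 0.300 S → |Z| = 1/|Y| = 3.34 Ω, ∠Z = −∠Y = 79.9°
cos φ = cos(79.9°) = 0.176

0.176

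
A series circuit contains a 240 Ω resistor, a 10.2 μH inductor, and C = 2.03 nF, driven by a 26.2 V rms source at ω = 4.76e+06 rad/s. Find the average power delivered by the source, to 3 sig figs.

X_L = ωL = 48.6 Ω
X_C = 1/(ωC) = 103 Ω
Net reactance X = X_L − X_C = -54.9 Ω
Z = 240 − j54.9 Ω
|Z| = √(240² + 54.9²) = 246 Ω
∠Z = arctan(-54.9/240) = -12.9°
I = V/|Z| = 106 mA
P = VI cos φ = 26.2 × 0.106 × cos(-12.9°) = 2.72 W

2.72 W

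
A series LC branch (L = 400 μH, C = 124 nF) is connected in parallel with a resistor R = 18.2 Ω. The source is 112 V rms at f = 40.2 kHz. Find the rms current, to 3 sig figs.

ω = 2πf = 252600 rad/s
X_L = ωL = 101 Ω
X_C = 1/(ωC) = 31.9 Ω
Branch 1: Z₁ = R = 18.2 Ω
Branch 2 (series LC): Z₂ = j(X_L − X_C) = j69.1 Ω
Parallel: Z = Z₁Z₂/(Z₁+Z₂), |Z| = 17.6 Ω, ∠Z = 14.8°
I = V/|Z| = 112/17.6 = 6.36 A

6.36 A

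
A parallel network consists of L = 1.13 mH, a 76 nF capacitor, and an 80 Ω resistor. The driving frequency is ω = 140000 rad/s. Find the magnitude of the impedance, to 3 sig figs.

75.6 Ω

X_L = ωL = 158 Ω
X_C = 1/(ωC) = 94.0 Ω
Parallel: admittances add. Y = 1/R + 1/(jωL) + jωC
Y = (0.0125 + j0.00432) S
|Y| = 0.0132 S → |Z| = 1/|Y| = 75.6 Ω, ∠Z = −∠Y = -19.1°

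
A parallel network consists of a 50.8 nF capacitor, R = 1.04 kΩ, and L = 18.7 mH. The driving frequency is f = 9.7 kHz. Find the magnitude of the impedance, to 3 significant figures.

ω = 2πf = 60950 rad/s
X_L = ωL = 1140 Ω
X_C = 1/(ωC) = 323 Ω
Parallel: admittances add. Y = 1/R + 1/(jωL) + jωC
Y = (0.000962 + j0.00222) S
|Y| = 0.00242 S → |Z| = 1/|Y| = 414 Ω, ∠Z = −∠Y = -66.6°

414 Ω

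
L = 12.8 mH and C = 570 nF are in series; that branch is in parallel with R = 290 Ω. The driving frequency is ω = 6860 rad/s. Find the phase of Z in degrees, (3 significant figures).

-59.9°

X_L = ωL = 87.8 Ω
X_C = 1/(ωC) = 256 Ω
Branch 1: Z₁ = R = 290 Ω
Branch 2 (series LC): Z₂ = j(X_L − X_C) = −j168 Ω
Parallel: Z = Z₁Z₂/(Z₁+Z₂), |Z| = 145 Ω, ∠Z = -59.9°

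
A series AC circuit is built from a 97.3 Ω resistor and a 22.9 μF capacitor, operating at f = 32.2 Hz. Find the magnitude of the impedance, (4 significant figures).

ω = 2πf = 202.3 rad/s
X_C = 1/(ωC) = 215.8 Ω
Z = 97.30 − j215.8 Ω
|Z| = √(97.30² + 215.8²) = 236.8 Ω

236.8 Ω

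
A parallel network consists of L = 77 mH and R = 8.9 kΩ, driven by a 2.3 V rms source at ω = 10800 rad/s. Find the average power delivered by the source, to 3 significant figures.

X_L = ωL = 832 Ω
Parallel: admittances add. Y = 1/R + 1/(jωL)
Y = (0.000112 − j0.00120) S
|Y| = 0.00121 S → |Z| = 1/|Y| = 828 Ω, ∠Z = −∠Y = 84.7°
I = V/|Z| = 2.78 mA
P = VI cos φ = 2.3 × 0.00278 × cos(84.7°) = 594 μW

594 μW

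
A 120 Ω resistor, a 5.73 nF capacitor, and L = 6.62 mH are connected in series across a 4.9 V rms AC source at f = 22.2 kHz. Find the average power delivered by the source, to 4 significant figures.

ω = 2πf = 139500 rad/s
X_L = ωL = 923.4 Ω
X_C = 1/(ωC) = 1251 Ω
Net reactance X = X_L − X_C = -327.8 Ω
Z = 120.0 − j327.8 Ω
|Z| = √(120.0² + 327.8²) = 349.0 Ω
∠Z = arctan(-327.8/120.0) = -69.89°
I = V/|Z| = 14.04 mA
P = VI cos φ = 4.9 × 0.01404 × cos(-69.89°) = 23.65 mW

23.65 mW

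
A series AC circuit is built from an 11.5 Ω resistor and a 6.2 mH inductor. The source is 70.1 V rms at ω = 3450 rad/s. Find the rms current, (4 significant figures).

X_L = ωL = 21.39 Ω
Z = 11.50 + j21.39 Ω
|Z| = √(11.50² + 21.39²) = 24.29 Ω
I = V/|Z| = 70.1/24.29 = 2.887 A

2.887 A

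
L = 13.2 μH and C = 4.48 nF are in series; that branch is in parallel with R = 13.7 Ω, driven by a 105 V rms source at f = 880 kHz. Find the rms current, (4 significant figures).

8.313 A

ω = 2πf = 5.529e+06 rad/s
X_L = ωL = 72.99 Ω
X_C = 1/(ωC) = 40.37 Ω
Branch 1: Z₁ = R = 13.70 Ω
Branch 2 (series LC): Z₂ = j(X_L − X_C) = j32.62 Ω
Parallel: Z = Z₁Z₂/(Z₁+Z₂), |Z| = 12.63 Ω, ∠Z = 22.78°
I = V/|Z| = 105/12.63 = 8.313 A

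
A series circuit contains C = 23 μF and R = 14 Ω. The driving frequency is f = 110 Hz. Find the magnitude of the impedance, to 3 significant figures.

ω = 2πf = 691.2 rad/s
X_C = 1/(ωC) = 62.9 Ω
Z = 14.0 − j62.9 Ω
|Z| = √(14.0² + 62.9²) = 64.4 Ω

64.4 Ω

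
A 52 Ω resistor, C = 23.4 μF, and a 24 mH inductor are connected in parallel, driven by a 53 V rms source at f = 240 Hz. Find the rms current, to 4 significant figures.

1.097 A

ω = 2πf = 1508 rad/s
X_L = ωL = 36.19 Ω
X_C = 1/(ωC) = 28.34 Ω
Parallel: admittances add. Y = 1/R + 1/(jωL) + jωC
Y = (0.01923 + j0.007655) S
|Y| = 0.02070 S → |Z| = 1/|Y| = 48.31 Ω, ∠Z = −∠Y = -21.71°
I = V/|Z| = 53/48.31 = 1.097 A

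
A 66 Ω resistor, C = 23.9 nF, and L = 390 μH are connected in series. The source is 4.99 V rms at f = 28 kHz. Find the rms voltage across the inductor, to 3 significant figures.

1.88 V

ω = 2πf = 175900 rad/s
X_L = ωL = 68.6 Ω
X_C = 1/(ωC) = 238 Ω
Net reactance X = X_L − X_C = -169 Ω
Z = 66.0 − j169 Ω
|Z| = √(66.0² + 169²) = 182 Ω
I = V/|Z| = 27.5 mA
V_L = I·|Z_L| = 0.0275 × 68.6 = 1.88 V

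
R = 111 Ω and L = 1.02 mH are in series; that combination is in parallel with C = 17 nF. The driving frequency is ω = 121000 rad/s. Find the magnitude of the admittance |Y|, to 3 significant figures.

4.70 mS

X_L = ωL = 123 Ω
X_C = 1/(ωC) = 486 Ω
Branch 1 (R+jX_L): Z₁ = 111 + j123 Ω, |Z₁| = 166 Ω
Branch 2 (−jX_C): Z₂ = −j486 Ω
Parallel: Z = Z₁Z₂/(Z₁+Z₂), |Z| = 213 Ω, ∠Z = 31.0°
|Y| = 1/|Z| = 4.70 mS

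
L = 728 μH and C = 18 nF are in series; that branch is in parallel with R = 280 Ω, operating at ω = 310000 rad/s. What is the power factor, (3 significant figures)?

X_L = ωL = 226 Ω
X_C = 1/(ωC) = 179 Ω
Branch 1: Z₁ = R = 280 Ω
Branch 2 (series LC): Z₂ = j(X_L − X_C) = j46.5 Ω
Parallel: Z = Z₁Z₂/(Z₁+Z₂), |Z| = 45.8 Ω, ∠Z = 80.6°
cos φ = cos(80.6°) = 0.164

0.164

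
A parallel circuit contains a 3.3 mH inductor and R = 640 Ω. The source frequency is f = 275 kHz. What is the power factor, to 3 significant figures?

ω = 2πf = 1.728e+06 rad/s
X_L = ωL = 5700 Ω
Parallel: admittances add. Y = 1/R + 1/(jωL)
Y = (0.00156 − j0.000175) S
|Y| = 0.00157 S → |Z| = 1/|Y| = 636 Ω, ∠Z = −∠Y = 6.40°
cos φ = cos(6.40°) = 0.994

0.994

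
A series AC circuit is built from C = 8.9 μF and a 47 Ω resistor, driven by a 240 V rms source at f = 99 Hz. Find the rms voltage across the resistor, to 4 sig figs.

ω = 2πf = 622.0 rad/s
X_C = 1/(ωC) = 180.6 Ω
Z = 47.00 − j180.6 Ω
|Z| = √(47.00² + 180.6²) = 186.6 Ω
I = V/|Z| = 1.286 A
V_R = I·|Z_R| = 1.286 × 47.00 = 60.44 V

60.44 V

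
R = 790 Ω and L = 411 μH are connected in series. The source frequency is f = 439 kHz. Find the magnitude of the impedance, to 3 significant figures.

1380 Ω

ω = 2πf = 2.758e+06 rad/s
X_L = ωL = 1130 Ω
Z = 790 + j1130 Ω
|Z| = √(790² + 1130²) = 1380 Ω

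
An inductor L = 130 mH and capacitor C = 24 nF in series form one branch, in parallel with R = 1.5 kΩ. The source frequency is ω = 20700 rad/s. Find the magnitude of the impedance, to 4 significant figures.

X_L = ωL = 2691 Ω
X_C = 1/(ωC) = 2013 Ω
Branch 1: Z₁ = R = 1500 Ω
Branch 2 (series LC): Z₂ = j(X_L − X_C) = j678.1 Ω
Parallel: Z = Z₁Z₂/(Z₁+Z₂), |Z| = 617.9 Ω, ∠Z = 65.67°

617.9 Ω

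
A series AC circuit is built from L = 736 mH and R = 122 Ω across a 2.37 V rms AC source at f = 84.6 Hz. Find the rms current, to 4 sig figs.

ω = 2πf = 531.6 rad/s
X_L = ωL = 391.2 Ω
Z = 122.0 + j391.2 Ω
|Z| = √(122.0² + 391.2²) = 409.8 Ω
I = V/|Z| = 2.37/409.8 = 5.783 mA

5.783 mA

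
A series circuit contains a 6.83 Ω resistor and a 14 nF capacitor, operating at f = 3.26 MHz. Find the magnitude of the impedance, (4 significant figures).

ω = 2πf = 2.048e+07 rad/s
X_C = 1/(ωC) = 3.487 Ω
Z = 6.830 − j3.487 Ω
|Z| = √(6.830² + 3.487²) = 7.669 Ω

7.669 Ω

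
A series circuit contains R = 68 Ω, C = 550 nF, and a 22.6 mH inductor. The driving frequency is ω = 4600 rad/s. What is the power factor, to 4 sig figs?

X_L = ωL = 104.0 Ω
X_C = 1/(ωC) = 395.3 Ω
Net reactance X = X_L − X_C = -291.3 Ω
Z = 68.00 − j291.3 Ω
|Z| = √(68.00² + 291.3²) = 299.1 Ω
∠Z = arctan(-291.3/68.00) = -76.86°
cos φ = cos(-76.86°) = 0.2273

0.2273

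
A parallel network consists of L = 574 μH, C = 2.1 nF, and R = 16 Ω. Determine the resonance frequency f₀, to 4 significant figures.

145.0 kHz

ω₀ = 1/√(LC) = 1/√(0.000574 × 2.1e-09) = 910800 rad/s
f₀ = ω₀/(2π) = 145.0 kHz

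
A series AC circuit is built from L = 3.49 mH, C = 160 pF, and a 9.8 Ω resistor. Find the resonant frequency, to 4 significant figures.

213.0 kHz

ω₀ = 1/√(LC) = 1/√(0.00349 × 1.6e-10) = 1.338e+06 rad/s
f₀ = ω₀/(2π) = 213.0 kHz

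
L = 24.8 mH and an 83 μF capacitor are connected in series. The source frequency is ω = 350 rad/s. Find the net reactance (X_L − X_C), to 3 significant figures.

X_L = ωL = 8.68 Ω
X_C = 1/(ωC) = 34.4 Ω
X = 8.68 − 34.4 = -25.7 Ω

-25.7 Ω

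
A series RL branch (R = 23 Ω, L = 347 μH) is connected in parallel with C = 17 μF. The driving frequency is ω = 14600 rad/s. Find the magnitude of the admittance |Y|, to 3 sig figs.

243 mS

X_L = ωL = 5.07 Ω
X_C = 1/(ωC) = 4.03 Ω
Branch 1 (R+jX_L): Z₁ = 23.0 + j5.07 Ω, |Z₁| = 23.6 Ω
Branch 2 (−jX_C): Z₂ = −j4.03 Ω
Parallel: Z = Z₁Z₂/(Z₁+Z₂), |Z| = 4.12 Ω, ∠Z = -80.2°
|Y| = 1/|Z| = 243 mS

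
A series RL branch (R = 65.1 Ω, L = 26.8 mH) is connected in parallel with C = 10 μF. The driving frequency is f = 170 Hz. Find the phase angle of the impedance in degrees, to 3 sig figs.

-21.3°

ω = 2πf = 1068 rad/s
X_L = ωL = 28.6 Ω
X_C = 1/(ωC) = 93.6 Ω
Branch 1 (R+jX_L): Z₁ = 65.1 + j28.6 Ω, |Z₁| = 71.1 Ω
Branch 2 (−jX_C): Z₂ = −j93.6 Ω
Parallel: Z = Z₁Z₂/(Z₁+Z₂), |Z| = 72.4 Ω, ∠Z = -21.3°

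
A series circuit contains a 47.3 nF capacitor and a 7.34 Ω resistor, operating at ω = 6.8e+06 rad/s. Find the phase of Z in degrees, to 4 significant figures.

X_C = 1/(ωC) = 3.109 Ω
Z = 7.340 − j3.109 Ω
|Z| = √(7.340² + 3.109²) = 7.971 Ω
∠Z = arctan(-3.109/7.340) = -22.96°

-22.96°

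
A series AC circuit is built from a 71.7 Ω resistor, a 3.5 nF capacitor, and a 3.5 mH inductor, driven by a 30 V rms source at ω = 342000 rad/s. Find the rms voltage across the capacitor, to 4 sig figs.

67.99 V

X_L = ωL = 1197 Ω
X_C = 1/(ωC) = 835.4 Ω
Net reactance X = X_L − X_C = 361.6 Ω
Z = 71.70 + j361.6 Ω
|Z| = √(71.70² + 361.6²) = 368.6 Ω
I = V/|Z| = 81.38 mA
V_C = I·|Z_C| = 0.08138 × 835.4 = 67.99 V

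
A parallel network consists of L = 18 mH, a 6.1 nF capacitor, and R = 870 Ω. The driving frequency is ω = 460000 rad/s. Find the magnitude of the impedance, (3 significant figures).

342 Ω

X_L = ωL = 8280 Ω
X_C = 1/(ωC) = 356 Ω
Parallel: admittances add. Y = 1/R + 1/(jωL) + jωC
Y = (0.00115 + j0.00269) S
|Y| = 0.00292 S → |Z| = 1/|Y| = 342 Ω, ∠Z = −∠Y = -66.8°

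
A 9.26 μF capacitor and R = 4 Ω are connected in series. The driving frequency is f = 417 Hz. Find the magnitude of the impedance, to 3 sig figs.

ω = 2πf = 2620 rad/s
X_C = 1/(ωC) = 41.2 Ω
Z = 4.00 − j41.2 Ω
|Z| = √(4.00² + 41.2²) = 41.4 Ω

41.4 Ω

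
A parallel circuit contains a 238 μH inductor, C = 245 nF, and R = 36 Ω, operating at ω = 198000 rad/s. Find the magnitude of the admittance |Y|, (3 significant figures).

X_L = ωL = 47.1 Ω
X_C = 1/(ωC) = 20.6 Ω
Parallel: admittances add. Y = 1/R + 1/(jωL) + jωC
Y = (0.0278 + j0.0273) S
|Y| = 0.0389 S → |Z| = 1/|Y| = 25.7 Ω, ∠Z = −∠Y = -44.5°

38.9 mS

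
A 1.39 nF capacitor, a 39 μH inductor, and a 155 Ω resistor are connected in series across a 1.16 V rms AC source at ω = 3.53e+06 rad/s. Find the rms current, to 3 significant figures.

X_L = ωL = 138 Ω
X_C = 1/(ωC) = 204 Ω
Net reactance X = X_L − X_C = -66.1 Ω
Z = 155 − j66.1 Ω
|Z| = √(155² + 66.1²) = 169 Ω
I = V/|Z| = 1.16/169 = 6.88 mA

6.88 mA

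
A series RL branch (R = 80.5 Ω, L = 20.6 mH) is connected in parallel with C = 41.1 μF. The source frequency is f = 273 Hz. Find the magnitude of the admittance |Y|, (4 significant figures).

ω = 2πf = 1715 rad/s
X_L = ωL = 35.34 Ω
X_C = 1/(ωC) = 14.18 Ω
Branch 1 (R+jX_L): Z₁ = 80.50 + j35.34 Ω, |Z₁| = 87.91 Ω
Branch 2 (−jX_C): Z₂ = −j14.18 Ω
Parallel: Z = Z₁Z₂/(Z₁+Z₂), |Z| = 14.98 Ω, ∠Z = -81.02°
|Y| = 1/|Z| = 66.75 mS

66.75 mS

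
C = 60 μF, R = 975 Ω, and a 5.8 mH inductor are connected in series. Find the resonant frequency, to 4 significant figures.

269.8 Hz

ω₀ = 1/√(LC) = 1/√(0.0058 × 6e-05) = 1695 rad/s
f₀ = ω₀/(2π) = 269.8 Hz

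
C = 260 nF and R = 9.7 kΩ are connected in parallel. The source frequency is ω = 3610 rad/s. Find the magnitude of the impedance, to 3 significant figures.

X_C = 1/(ωC) = 1070 Ω
Parallel: admittances add. Y = 1/R + jωC
Y = (0.000103 + j0.000939) S
|Y| = 0.000944 S → |Z| = 1/|Y| = 1060 Ω, ∠Z = −∠Y = -83.7°

1060 Ω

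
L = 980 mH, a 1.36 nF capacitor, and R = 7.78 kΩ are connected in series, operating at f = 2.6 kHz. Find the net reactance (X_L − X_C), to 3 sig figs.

-29000 Ω

ω = 2πf = 16340 rad/s
X_L = ωL = 16000 Ω
X_C = 1/(ωC) = 45000 Ω
X = 16000 − 45000 = -29000 Ω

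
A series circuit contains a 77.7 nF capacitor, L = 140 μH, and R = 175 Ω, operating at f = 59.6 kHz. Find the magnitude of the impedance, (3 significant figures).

ω = 2πf = 374500 rad/s
X_L = ωL = 52.4 Ω
X_C = 1/(ωC) = 34.4 Ω
Net reactance X = X_L − X_C = 18.1 Ω
Z = 175 + j18.1 Ω
|Z| = √(175² + 18.1²) = 176 Ω

176 Ω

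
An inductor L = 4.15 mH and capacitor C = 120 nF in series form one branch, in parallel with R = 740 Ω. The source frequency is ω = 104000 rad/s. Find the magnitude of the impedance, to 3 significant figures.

X_L = ωL = 432 Ω
X_C = 1/(ωC) = 80.1 Ω
Branch 1: Z₁ = R = 740 Ω
Branch 2 (series LC): Z₂ = j(X_L − X_C) = j351 Ω
Parallel: Z = Z₁Z₂/(Z₁+Z₂), |Z| = 317 Ω, ∠Z = 64.6°

317 Ω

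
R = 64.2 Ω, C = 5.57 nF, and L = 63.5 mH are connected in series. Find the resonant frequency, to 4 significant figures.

8.463 kHz

ω₀ = 1/√(LC) = 1/√(0.0635 × 5.57e-09) = 53170 rad/s
f₀ = ω₀/(2π) = 8.463 kHz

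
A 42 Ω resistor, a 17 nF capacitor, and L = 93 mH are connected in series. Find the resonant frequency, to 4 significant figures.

ω₀ = 1/√(LC) = 1/√(0.093 × 1.7e-08) = 25150 rad/s
f₀ = ω₀/(2π) = 4.003 kHz

4.003 kHz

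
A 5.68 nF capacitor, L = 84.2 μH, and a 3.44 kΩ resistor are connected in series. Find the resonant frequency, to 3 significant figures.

ω₀ = 1/√(LC) = 1/√(8.42e-05 × 5.68e-09) = 1.446e+06 rad/s
f₀ = ω₀/(2π) = 230 kHz

230 kHz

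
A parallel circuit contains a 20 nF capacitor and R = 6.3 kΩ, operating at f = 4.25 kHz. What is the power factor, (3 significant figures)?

ω = 2πf = 26700 rad/s
X_C = 1/(ωC) = 1870 Ω
Parallel: admittances add. Y = 1/R + jωC
Y = (0.000159 + j0.000534) S
|Y| = 0.000557 S → |Z| = 1/|Y| = 1790 Ω, ∠Z = −∠Y = -73.4°
cos φ = cos(-73.4°) = 0.285

0.285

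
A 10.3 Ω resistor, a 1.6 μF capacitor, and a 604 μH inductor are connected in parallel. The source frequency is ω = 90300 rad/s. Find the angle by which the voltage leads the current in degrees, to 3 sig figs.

X_L = ωL = 54.5 Ω
X_C = 1/(ωC) = 6.92 Ω
Parallel: admittances add. Y = 1/R + 1/(jωL) + jωC
Y = (0.0971 + j0.126) S
|Y| = 0.159 S → |Z| = 1/|Y| = 6.28 Ω, ∠Z = −∠Y = -52.4°

-52.4°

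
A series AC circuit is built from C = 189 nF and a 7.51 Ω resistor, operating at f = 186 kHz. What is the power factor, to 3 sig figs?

0.856

ω = 2πf = 1.169e+06 rad/s
X_C = 1/(ωC) = 4.53 Ω
Z = 7.51 − j4.53 Ω
|Z| = √(7.51² + 4.53²) = 8.77 Ω
∠Z = arctan(-4.53/7.51) = -31.1°
cos φ = cos(-31.1°) = 0.856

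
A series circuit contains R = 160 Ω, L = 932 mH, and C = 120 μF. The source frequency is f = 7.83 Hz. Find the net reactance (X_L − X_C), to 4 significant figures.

-123.5 Ω

ω = 2πf = 49.20 rad/s
X_L = ωL = 45.85 Ω
X_C = 1/(ωC) = 169.4 Ω
X = 45.85 − 169.4 = -123.5 Ω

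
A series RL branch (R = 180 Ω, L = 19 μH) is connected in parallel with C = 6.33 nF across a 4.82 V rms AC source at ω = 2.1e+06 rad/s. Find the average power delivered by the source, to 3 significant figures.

X_L = ωL = 39.9 Ω
X_C = 1/(ωC) = 75.2 Ω
Branch 1 (R+jX_L): Z₁ = 180 + j39.9 Ω, |Z₁| = 184 Ω
Branch 2 (−jX_C): Z₂ = −j75.2 Ω
Parallel: Z = Z₁Z₂/(Z₁+Z₂), |Z| = 75.6 Ω, ∠Z = -66.4°
I = V/|Z| = 63.7 mA
P = VI cos φ = 4.82 × 0.0637 × cos(-66.4°) = 123 mW

123 mW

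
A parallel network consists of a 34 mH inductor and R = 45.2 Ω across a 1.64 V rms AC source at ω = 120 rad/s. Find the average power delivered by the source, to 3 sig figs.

X_L = ωL = 4.08 Ω
Parallel: admittances add. Y = 1/R + 1/(jωL)
Y = (0.0221 − j0.245) S
|Y| = 0.246 S → |Z| = 1/|Y| = 4.06 Ω, ∠Z = −∠Y = 84.8°
I = V/|Z| = 404 mA
P = VI cos φ = 1.64 × 0.404 × cos(84.8°) = 59.5 mW

59.5 mW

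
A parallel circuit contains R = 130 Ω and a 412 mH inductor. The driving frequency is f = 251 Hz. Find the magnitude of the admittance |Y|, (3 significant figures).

7.84 mS

ω = 2πf = 1577 rad/s
X_L = ωL = 650 Ω
Parallel: admittances add. Y = 1/R + 1/(jωL)
Y = (0.00769 − j0.00154) S
|Y| = 0.00784 S → |Z| = 1/|Y| = 127 Ω, ∠Z = −∠Y = 11.3°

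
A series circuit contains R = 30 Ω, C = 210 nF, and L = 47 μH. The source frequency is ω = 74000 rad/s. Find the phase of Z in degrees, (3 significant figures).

-63.8°

X_L = ωL = 3.48 Ω
X_C = 1/(ωC) = 64.4 Ω
Net reactance X = X_L − X_C = -60.9 Ω
Z = 30.0 − j60.9 Ω
|Z| = √(30.0² + 60.9²) = 67.9 Ω
∠Z = arctan(-60.9/30.0) = -63.8°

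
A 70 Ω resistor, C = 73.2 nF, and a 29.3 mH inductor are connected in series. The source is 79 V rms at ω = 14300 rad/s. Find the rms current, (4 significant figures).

X_L = ωL = 419.0 Ω
X_C = 1/(ωC) = 955.3 Ω
Net reactance X = X_L − X_C = -536.3 Ω
Z = 70.00 − j536.3 Ω
|Z| = √(70.00² + 536.3²) = 540.9 Ω
I = V/|Z| = 79/540.9 = 146.1 mA

146.1 mA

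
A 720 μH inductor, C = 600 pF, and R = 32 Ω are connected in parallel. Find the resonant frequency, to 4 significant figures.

ω₀ = 1/√(LC) = 1/√(0.00072 × 6e-10) = 1.521e+06 rad/s
f₀ = ω₀/(2π) = 242.1 kHz

242.1 kHz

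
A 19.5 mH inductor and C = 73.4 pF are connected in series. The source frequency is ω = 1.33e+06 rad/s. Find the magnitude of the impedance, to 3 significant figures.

15700 Ω

X_L = ωL = 25900 Ω
X_C = 1/(ωC) = 10200 Ω
Net reactance X = X_L − X_C = 15700 Ω
Z = j15700 Ω
|Z| = √(0² + 15700²) = 15700 Ω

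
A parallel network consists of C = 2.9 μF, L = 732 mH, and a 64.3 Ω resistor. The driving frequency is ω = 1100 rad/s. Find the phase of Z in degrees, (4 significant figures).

X_L = ωL = 805.2 Ω
X_C = 1/(ωC) = 313.5 Ω
Parallel: admittances add. Y = 1/R + 1/(jωL) + jωC
Y = (0.01555 + j0.001948) S
|Y| = 0.01567 S → |Z| = 1/|Y| = 63.80 Ω, ∠Z = −∠Y = -7.140°

-7.140°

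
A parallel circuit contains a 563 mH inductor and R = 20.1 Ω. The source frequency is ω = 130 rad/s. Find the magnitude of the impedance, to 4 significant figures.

X_L = ωL = 73.19 Ω
Parallel: admittances add. Y = 1/R + 1/(jωL)
Y = (0.04975 − j0.01366) S
|Y| = 0.05159 S → |Z| = 1/|Y| = 19.38 Ω, ∠Z = −∠Y = 15.36°

19.38 Ω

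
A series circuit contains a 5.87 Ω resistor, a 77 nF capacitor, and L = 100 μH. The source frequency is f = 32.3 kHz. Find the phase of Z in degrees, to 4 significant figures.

ω = 2πf = 202900 rad/s
X_L = ωL = 20.29 Ω
X_C = 1/(ωC) = 63.99 Ω
Net reactance X = X_L − X_C = -43.70 Ω
Z = 5.870 − j43.70 Ω
|Z| = √(5.870² + 43.70²) = 44.09 Ω
∠Z = arctan(-43.70/5.870) = -82.35°

-82.35°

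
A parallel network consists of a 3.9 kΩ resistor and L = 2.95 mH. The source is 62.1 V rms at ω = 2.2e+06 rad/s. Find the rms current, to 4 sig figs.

18.58 mA

X_L = ωL = 6490 Ω
Parallel: admittances add. Y = 1/R + 1/(jωL)
Y = (0.0002564 − j0.0001541) S
|Y| = 0.0002991 S → |Z| = 1/|Y| = 3343 Ω, ∠Z = −∠Y = 31.00°
I = V/|Z| = 62.1/3343 = 18.58 mA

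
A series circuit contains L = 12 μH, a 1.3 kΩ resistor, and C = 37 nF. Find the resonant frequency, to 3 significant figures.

239 kHz

ω₀ = 1/√(LC) = 1/√(1.2e-05 × 3.7e-08) = 1.501e+06 rad/s
f₀ = ω₀/(2π) = 239 kHz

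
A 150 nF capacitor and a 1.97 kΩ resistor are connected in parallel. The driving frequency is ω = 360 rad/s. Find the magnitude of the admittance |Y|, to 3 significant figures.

X_C = 1/(ωC) = 18500 Ω
Parallel: admittances add. Y = 1/R + jωC
Y = (0.000508 + j5.4e-05) S
|Y| = 0.000510 S → |Z| = 1/|Y| = 1960 Ω, ∠Z = −∠Y = -6.07°

510 μS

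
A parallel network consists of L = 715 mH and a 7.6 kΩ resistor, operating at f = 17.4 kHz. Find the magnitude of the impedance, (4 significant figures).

7564 Ω

ω = 2πf = 109300 rad/s
X_L = ωL = 78170 Ω
Parallel: admittances add. Y = 1/R + 1/(jωL)
Y = (0.0001316 − j1.279e-05) S
|Y| = 0.0001322 S → |Z| = 1/|Y| = 7564 Ω, ∠Z = −∠Y = 5.553°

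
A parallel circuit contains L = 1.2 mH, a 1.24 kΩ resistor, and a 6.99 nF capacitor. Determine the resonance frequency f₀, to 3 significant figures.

55.0 kHz

ω₀ = 1/√(LC) = 1/√(0.0012 × 6.99e-09) = 345300 rad/s
f₀ = ω₀/(2π) = 55.0 kHz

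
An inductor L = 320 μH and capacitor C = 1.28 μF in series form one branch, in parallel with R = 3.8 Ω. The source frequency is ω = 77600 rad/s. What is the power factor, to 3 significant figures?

0.968

X_L = ωL = 24.8 Ω
X_C = 1/(ωC) = 10.1 Ω
Branch 1: Z₁ = R = 3.80 Ω
Branch 2 (series LC): Z₂ = j(X_L − X_C) = j14.8 Ω
Parallel: Z = Z₁Z₂/(Z₁+Z₂), |Z| = 3.68 Ω, ∠Z = 14.4°
cos φ = cos(14.4°) = 0.968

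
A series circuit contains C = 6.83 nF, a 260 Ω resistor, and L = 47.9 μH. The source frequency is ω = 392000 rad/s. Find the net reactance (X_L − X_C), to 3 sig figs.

X_L = ωL = 18.8 Ω
X_C = 1/(ωC) = 374 Ω
X = 18.8 − 374 = -355 Ω

-355 Ω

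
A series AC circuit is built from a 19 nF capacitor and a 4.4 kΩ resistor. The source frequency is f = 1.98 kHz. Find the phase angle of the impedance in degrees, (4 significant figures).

ω = 2πf = 12440 rad/s
X_C = 1/(ωC) = 4231 Ω
Z = 4400 − j4231 Ω
|Z| = √(4400² + 4231²) = 6104 Ω
∠Z = arctan(-4231/4400) = -43.88°

-43.88°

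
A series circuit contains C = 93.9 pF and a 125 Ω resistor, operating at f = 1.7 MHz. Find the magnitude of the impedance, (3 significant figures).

1000 Ω

ω = 2πf = 1.068e+07 rad/s
X_C = 1/(ωC) = 997 Ω
Z = 125 − j997 Ω
|Z| = √(125² + 997²) = 1000 Ω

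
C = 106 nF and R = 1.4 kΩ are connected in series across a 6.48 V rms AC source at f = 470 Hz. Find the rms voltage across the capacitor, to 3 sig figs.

ω = 2πf = 2953 rad/s
X_C = 1/(ωC) = 3190 Ω
Z = 1400 − j3190 Ω
|Z| = √(1400² + 3190²) = 3490 Ω
I = V/|Z| = 1.86 mA
V_C = I·|Z_C| = 0.00186 × 3190 = 5.94 V

5.94 V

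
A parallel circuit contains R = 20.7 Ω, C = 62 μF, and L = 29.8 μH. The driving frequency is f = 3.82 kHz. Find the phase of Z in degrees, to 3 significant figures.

-61.8°

ω = 2πf = 24000 rad/s
X_L = ωL = 0.715 Ω
X_C = 1/(ωC) = 0.672 Ω
Parallel: admittances add. Y = 1/R + 1/(jωL) + jωC
Y = (0.0483 + j0.0900) S
|Y| = 0.102 S → |Z| = 1/|Y| = 9.79 Ω, ∠Z = −∠Y = -61.8°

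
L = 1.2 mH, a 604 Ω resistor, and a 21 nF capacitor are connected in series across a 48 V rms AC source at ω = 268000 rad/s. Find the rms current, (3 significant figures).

X_L = ωL = 322 Ω
X_C = 1/(ωC) = 178 Ω
Net reactance X = X_L − X_C = 144 Ω
Z = 604 + j144 Ω
|Z| = √(604² + 144²) = 621 Ω
I = V/|Z| = 48/621 = 77.3 mA

77.3 mA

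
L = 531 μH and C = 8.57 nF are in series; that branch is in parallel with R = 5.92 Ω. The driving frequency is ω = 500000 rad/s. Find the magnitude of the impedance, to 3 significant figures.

X_L = ωL = 266 Ω
X_C = 1/(ωC) = 233 Ω
Branch 1: Z₁ = R = 5.92 Ω
Branch 2 (series LC): Z₂ = j(X_L − X_C) = j32.1 Ω
Parallel: Z = Z₁Z₂/(Z₁+Z₂), |Z| = 5.82 Ω, ∠Z = 10.4°

5.82 Ω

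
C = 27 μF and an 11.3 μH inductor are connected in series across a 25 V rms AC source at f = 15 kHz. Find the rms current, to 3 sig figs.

37.2 A

ω = 2πf = 94250 rad/s
X_L = ωL = 1.06 Ω
X_C = 1/(ωC) = 0.393 Ω
Net reactance X = X_L − X_C = 0.672 Ω
Z = j0.672 Ω
|Z| = √(0² + 0.672²) = 0.672 Ω
I = V/|Z| = 25/0.672 = 37.2 A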